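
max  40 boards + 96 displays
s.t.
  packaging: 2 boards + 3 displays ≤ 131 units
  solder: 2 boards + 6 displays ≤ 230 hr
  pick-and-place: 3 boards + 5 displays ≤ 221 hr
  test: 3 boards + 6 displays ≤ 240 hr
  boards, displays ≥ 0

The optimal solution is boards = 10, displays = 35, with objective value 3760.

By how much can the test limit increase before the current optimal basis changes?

Binding constraints: solder, test. The basis is B = [[2,6],[3,6]] with det -6.
Per unit increase in test, x* moves by d = (1, -0.3333).
The basis stays optimal until packaging becomes binding; allowable increase = 6 hr.

6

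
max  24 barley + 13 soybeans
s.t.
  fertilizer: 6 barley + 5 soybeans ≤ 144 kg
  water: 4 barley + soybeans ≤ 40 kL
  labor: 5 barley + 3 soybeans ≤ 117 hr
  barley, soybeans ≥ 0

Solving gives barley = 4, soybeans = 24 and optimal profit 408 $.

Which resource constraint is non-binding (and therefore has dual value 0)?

fertilizer: 144/144 (binding)
water: 40/40 (binding)
labor: 92/117 (slack 25)
By complementary slackness, a constraint with positive slack has shadow price 0 → labor.

labor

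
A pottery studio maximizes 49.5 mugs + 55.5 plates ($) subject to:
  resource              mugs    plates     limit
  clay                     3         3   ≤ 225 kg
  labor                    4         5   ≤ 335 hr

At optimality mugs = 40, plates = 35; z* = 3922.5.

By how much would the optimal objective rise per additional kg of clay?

At the optimum: clay uses 225 of 225 (binding); labor uses 335 of 335 (binding).
The binding rows give the dual system: 3·y_clay + 4·y_labor = 49.5 and 3·y_clay + 5·y_labor = 55.5.
This yields shadow prices y_clay = 8.5, y_labor = 6.
Shadow price of clay = 8.5.

8.5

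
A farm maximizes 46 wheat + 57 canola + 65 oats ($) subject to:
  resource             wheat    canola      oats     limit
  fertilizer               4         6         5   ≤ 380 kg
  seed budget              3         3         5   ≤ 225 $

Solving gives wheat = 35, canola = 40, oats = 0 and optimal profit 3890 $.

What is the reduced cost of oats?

Both fertilizer and seed budget are binding at x*.
The binding rows give the dual system: 4·y_fertilizer + 3·y_seed budget = 46 and 6·y_fertilizer + 3·y_seed budget = 57.
→ y_fertilizer = 5.5 and y_seed budget = 8.
Reduced cost of oats: c₃ − yᵀa₃ = 65 − (5.5·5 + 8·5) = 65 − 67.5 = -2.5.

-2.5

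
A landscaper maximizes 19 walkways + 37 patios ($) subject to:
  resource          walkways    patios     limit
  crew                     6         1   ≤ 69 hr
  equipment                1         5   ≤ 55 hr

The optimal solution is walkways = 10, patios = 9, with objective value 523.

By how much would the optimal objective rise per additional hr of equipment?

Check each constraint at x*: crew 69/69 (tight); equipment 55/55 (tight).
The binding rows give the dual system: 6·y_crew + 1·y_equipment = 19 and 1·y_crew + 5·y_equipment = 37.
This yields shadow prices y_crew = 2, y_equipment = 7.
Shadow price of equipment = 7.

7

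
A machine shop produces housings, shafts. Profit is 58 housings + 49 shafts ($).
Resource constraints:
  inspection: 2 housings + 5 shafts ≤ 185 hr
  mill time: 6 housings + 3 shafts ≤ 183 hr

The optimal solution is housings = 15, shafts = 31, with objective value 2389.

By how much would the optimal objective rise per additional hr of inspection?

5

Check each constraint at x*: inspection 185/185 (tight); mill time 183/183 (tight).
The binding rows give the dual system: 2·y_inspection + 6·y_mill time = 58 and 5·y_inspection + 3·y_mill time = 49.
This yields shadow prices y_inspection = 5, y_mill time = 8.
Shadow price of inspection = 5.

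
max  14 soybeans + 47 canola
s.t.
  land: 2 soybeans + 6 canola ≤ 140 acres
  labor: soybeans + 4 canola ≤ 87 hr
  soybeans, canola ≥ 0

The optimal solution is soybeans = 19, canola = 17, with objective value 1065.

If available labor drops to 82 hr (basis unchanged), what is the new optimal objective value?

1040

Check each constraint at x*: land 140/140 (tight); labor 87/87 (tight).
From A_Bᵀ y = c: 2·y_land + 1·y_labor = 14; 6·y_land + 4·y_labor = 47.
→ y_land = 4.5 and y_labor = 5.
Δz = y_labor·Δb = 5 × (-5) = -25, so new z* = 1065 − 25 = 1040.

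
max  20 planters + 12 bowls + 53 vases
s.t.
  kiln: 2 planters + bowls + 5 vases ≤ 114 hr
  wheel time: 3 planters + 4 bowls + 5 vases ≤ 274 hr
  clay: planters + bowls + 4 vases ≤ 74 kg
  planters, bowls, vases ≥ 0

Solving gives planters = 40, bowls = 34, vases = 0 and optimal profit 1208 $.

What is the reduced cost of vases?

Check each constraint at x*: kiln 114/114 (tight); wheel time 256/274 (slack 18); clay 74/74 (tight).
Since wheel time is not tight, its dual is 0.
Dual feasibility on the basic columns requires 2·y_kiln + 1·y_clay = 20, 1·y_kiln + 1·y_clay = 12.
This yields shadow prices y_kiln = 8, y_clay = 4.
Reduced cost of vases: c₃ − yᵀa₃ = 53 − (8·5 + 4·4) = 53 − 56 = -3.

-3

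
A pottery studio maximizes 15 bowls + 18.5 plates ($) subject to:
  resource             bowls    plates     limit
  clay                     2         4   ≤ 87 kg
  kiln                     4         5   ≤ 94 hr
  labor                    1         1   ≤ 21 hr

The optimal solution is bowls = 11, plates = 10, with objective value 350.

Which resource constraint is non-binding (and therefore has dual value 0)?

clay

clay: 62/87 (slack 25)
kiln: 94/94 (binding)
labor: 21/21 (binding)
By complementary slackness, a constraint with positive slack has shadow price 0 → clay.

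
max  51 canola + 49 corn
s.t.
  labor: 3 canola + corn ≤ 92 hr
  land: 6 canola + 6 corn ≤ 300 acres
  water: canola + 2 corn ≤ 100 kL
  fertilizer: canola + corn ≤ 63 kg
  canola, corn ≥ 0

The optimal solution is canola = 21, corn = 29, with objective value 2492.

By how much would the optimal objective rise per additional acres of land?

8

At the optimum: labor uses 92 of 92 (binding); land uses 300 of 300 (binding); water uses 79 of 100 (slack = 21); fertilizer uses 50 of 63 (slack = 13).
By complementary slackness, y = 0 for the non-binding constraints.
The binding rows give the dual system: 3·y_labor + 6·y_land = 51 and 1·y_labor + 6·y_land = 49.
This yields shadow prices y_labor = 1, y_land = 8.
Shadow price of land = 8.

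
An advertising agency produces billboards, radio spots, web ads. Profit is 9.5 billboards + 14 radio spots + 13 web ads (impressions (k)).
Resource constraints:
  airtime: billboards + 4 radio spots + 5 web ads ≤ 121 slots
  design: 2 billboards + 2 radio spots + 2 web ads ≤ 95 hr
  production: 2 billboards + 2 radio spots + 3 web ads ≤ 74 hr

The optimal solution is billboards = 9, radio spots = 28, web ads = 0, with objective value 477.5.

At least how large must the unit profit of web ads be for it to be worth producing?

At the optimum: airtime uses 121 of 121 (binding); design uses 74 of 95 (slack = 21); production uses 74 of 74 (binding).
By complementary slackness, y = 0 for the non-binding constraint.
The binding rows give the dual system: 1·y_airtime + 2·y_production = 9.5 and 4·y_airtime + 2·y_production = 14.
Solving: y_airtime = 1.5, y_production = 4.
web ads enters the basis when its profit ≥ yᵀa₃ = 1.5·5 + 4·3 = 19.5.

19.5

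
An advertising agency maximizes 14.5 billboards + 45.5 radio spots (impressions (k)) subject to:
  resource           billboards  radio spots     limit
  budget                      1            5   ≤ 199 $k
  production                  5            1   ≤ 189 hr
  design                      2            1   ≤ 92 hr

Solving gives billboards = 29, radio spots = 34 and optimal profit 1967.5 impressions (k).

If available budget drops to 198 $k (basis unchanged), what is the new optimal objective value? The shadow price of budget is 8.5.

Δb = -1, so new z* = 1967.5 + (8.5)·(-1) = 1967.5 − 8.5 = 1959.

1959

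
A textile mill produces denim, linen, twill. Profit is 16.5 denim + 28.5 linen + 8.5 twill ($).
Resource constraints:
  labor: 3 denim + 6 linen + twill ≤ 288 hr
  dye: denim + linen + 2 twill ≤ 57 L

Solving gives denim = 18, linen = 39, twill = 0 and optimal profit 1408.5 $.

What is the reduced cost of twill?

-4.5

Check each constraint at x*: labor 288/288 (tight); dye 57/57 (tight).
The binding rows give the dual system: 3·y_labor + 1·y_dye = 16.5 and 6·y_labor + 1·y_dye = 28.5.
Solving: y_labor = 4, y_dye = 4.5.
Reduced cost of twill: c₃ − yᵀa₃ = 8.5 − (4·1 + 4.5·2) = 8.5 − 13 = -4.5.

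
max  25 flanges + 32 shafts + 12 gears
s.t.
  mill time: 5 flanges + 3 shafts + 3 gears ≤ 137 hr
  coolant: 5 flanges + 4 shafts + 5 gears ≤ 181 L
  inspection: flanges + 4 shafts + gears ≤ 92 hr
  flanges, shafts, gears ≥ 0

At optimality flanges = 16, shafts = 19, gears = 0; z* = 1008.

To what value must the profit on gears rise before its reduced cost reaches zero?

17

Binding: mill time and inspection. Non-binding: coolant (25 unused).
Slack constraints have shadow price 0 (complementary slackness).
The binding rows give the dual system: 5·y_mill time + 1·y_inspection = 25 and 3·y_mill time + 4·y_inspection = 32.
Solving: y_mill time = 4, y_inspection = 5.
gears enters the basis when its profit ≥ yᵀa₃ = 4·3 + 5·1 = 17.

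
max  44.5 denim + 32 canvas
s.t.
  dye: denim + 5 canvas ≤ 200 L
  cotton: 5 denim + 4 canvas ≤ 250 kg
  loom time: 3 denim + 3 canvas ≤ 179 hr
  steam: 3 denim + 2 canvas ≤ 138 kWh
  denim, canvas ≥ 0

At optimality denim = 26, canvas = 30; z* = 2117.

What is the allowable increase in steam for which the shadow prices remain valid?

Binding constraints: cotton, steam. The basis is B = [[5,4],[3,2]] with det -2.
Per unit increase in steam, x* moves by d = (2, -2.5).
The basis stays optimal until canvas reaches 0; allowable increase = 12 kWh.

12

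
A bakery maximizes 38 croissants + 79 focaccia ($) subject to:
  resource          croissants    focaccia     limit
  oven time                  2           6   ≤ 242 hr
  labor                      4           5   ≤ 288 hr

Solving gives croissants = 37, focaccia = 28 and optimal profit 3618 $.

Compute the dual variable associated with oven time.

Check each constraint at x*: oven time 242/242 (tight); labor 288/288 (tight).
Dual feasibility on the basic columns requires 2·y_oven time + 4·y_labor = 38, 6·y_oven time + 5·y_labor = 79.
Solving: y_oven time = 9, y_labor = 5.
Shadow price of oven time = 9.

9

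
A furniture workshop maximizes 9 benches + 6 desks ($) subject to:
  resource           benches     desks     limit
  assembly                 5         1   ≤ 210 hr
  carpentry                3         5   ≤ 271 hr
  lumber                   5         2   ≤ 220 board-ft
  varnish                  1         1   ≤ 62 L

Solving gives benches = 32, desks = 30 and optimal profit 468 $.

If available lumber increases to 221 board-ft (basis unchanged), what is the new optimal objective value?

469

At the optimum: assembly uses 190 of 210 (slack = 20); carpentry uses 246 of 271 (slack = 25); lumber uses 220 of 220 (binding); varnish uses 62 of 62 (binding).
Since assembly, carpentry are not tight, their duals are 0.
From A_Bᵀ y = c: 5·y_lumber + 1·y_varnish = 9; 2·y_lumber + 1·y_varnish = 6.
This yields shadow prices y_lumber = 1, y_varnish = 4.
Δz = y_lumber·Δb = 1 × (1) = 1, so new z* = 468 + 1 = 469.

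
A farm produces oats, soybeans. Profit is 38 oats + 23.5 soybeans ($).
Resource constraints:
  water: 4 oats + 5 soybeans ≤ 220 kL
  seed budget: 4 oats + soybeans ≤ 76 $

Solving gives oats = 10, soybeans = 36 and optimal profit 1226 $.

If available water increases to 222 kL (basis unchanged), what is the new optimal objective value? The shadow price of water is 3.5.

1233

Δb = 2, so new z* = 1226 + (3.5)·(2) = 1226 + 7 = 1233.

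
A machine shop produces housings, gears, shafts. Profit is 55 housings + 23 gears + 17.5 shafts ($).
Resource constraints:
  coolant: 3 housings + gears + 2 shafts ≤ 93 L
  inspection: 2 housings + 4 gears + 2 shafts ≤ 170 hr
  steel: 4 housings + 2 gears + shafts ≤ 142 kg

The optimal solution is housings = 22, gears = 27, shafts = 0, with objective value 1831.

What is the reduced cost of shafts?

Check each constraint at x*: coolant 93/93 (tight); inspection 152/170 (slack 18); steel 142/142 (tight).
By complementary slackness, y = 0 for the non-binding constraint.
From A_Bᵀ y = c: 3·y_coolant + 4·y_steel = 55; 1·y_coolant + 2·y_steel = 23.
Solving: y_coolant = 9, y_steel = 7.
Reduced cost of shafts: c₃ − yᵀa₃ = 17.5 − (9·2 + 7·1) = 17.5 − 25 = -7.5.

-7.5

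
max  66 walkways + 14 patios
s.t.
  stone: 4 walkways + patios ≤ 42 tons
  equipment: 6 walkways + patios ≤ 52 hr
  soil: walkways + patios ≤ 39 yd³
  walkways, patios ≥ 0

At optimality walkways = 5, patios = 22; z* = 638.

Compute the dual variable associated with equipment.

At the optimum: stone uses 42 of 42 (binding); equipment uses 52 of 52 (binding); soil uses 27 of 39 (slack = 12).
By complementary slackness, y = 0 for the non-binding constraint.
From A_Bᵀ y = c: 4·y_stone + 6·y_equipment = 66; 1·y_stone + 1·y_equipment = 14.
Solving: y_stone = 9, y_equipment = 5.
Shadow price of equipment = 5.

5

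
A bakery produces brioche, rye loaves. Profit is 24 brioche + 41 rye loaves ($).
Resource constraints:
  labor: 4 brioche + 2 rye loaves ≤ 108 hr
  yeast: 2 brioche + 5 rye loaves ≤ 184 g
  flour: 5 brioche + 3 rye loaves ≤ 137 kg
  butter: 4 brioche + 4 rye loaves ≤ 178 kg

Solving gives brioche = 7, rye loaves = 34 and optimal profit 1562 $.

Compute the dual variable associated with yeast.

7

At the optimum: labor uses 96 of 108 (slack = 12); yeast uses 184 of 184 (binding); flour uses 137 of 137 (binding); butter uses 164 of 178 (slack = 14).
Slack constraints have shadow price 0 (complementary slackness).
The binding rows give the dual system: 2·y_yeast + 5·y_flour = 24 and 5·y_yeast + 3·y_flour = 41.
This yields shadow prices y_yeast = 7, y_flour = 2.
Shadow price of yeast = 7.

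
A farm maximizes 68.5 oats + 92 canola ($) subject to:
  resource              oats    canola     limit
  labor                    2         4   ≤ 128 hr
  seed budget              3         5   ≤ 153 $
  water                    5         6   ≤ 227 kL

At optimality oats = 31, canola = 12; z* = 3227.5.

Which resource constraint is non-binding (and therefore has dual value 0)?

labor

labor: 110/128 (slack 18)
seed budget: 153/153 (binding)
water: 227/227 (binding)
By complementary slackness, a constraint with positive slack has shadow price 0 → labor.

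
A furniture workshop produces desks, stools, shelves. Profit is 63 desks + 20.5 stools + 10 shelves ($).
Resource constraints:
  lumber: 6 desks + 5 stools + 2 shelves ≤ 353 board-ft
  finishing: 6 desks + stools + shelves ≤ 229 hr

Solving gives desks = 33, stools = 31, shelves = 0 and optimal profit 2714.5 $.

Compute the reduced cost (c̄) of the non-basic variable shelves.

Check each constraint at x*: lumber 353/353 (tight); finishing 229/229 (tight).
From A_Bᵀ y = c: 6·y_lumber + 6·y_finishing = 63; 5·y_lumber + 1·y_finishing = 20.5.
This yields shadow prices y_lumber = 2.5, y_finishing = 8.
Reduced cost of shelves: c₃ − yᵀa₃ = 10 − (2.5·2 + 8·1) = 10 − 13 = -3.

-3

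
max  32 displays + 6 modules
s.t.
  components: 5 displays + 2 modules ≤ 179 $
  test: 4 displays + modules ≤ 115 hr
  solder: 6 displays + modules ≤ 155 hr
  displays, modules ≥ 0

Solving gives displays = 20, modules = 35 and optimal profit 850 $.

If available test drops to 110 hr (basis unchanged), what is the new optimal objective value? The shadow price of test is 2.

Δb = -5, so new z* = 850 + (2)·(-5) = 850 − 10 = 840.

840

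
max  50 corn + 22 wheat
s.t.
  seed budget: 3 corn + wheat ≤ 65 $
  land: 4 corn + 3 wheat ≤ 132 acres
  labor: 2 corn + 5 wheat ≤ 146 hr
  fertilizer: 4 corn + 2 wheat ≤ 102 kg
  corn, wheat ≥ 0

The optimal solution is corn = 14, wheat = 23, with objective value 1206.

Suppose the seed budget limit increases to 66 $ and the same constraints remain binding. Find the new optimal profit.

At the optimum: seed budget uses 65 of 65 (binding); land uses 125 of 132 (slack = 7); labor uses 143 of 146 (slack = 3); fertilizer uses 102 of 102 (binding).
Since land, labor are not tight, their duals are 0.
The binding rows give the dual system: 3·y_seed budget + 4·y_fertilizer = 50 and 1·y_seed budget + 2·y_fertilizer = 22.
→ y_seed budget = 6 and y_fertilizer = 8.
Δz = y_seed budget·Δb = 6 × (1) = 6, so new z* = 1206 + 6 = 1212.

1212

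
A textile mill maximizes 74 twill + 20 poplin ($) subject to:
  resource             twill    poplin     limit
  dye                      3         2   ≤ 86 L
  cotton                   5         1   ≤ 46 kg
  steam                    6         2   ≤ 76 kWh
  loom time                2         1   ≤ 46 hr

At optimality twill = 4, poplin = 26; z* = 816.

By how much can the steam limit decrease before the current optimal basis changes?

20.8

Binding constraints: cotton, steam. The basis is B = [[5,1],[6,2]] with det 4.
Per unit decrease in steam, x* moves by d = (0.25, -1.25).
The basis stays optimal until poplin reaches 0; allowable decrease = 20.8 kWh.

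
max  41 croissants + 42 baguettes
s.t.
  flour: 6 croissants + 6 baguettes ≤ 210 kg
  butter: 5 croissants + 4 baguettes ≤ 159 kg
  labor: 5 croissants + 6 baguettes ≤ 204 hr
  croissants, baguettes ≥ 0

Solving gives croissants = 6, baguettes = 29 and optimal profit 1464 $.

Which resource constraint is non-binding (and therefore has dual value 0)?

flour: 210/210 (binding)
butter: 146/159 (slack 13)
labor: 204/204 (binding)
By complementary slackness, a constraint with positive slack has shadow price 0 → butter.

butter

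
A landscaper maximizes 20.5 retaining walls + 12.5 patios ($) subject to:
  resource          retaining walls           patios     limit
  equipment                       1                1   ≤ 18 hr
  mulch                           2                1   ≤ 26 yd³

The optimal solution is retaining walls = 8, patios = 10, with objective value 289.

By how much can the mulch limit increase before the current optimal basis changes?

10

Binding constraints: equipment, mulch. The basis is B = [[1,1],[2,1]] with det -1.
Per unit increase in mulch, x* moves by d = (1, -1).
The basis stays optimal until patios reaches 0; allowable increase = 10 yd³.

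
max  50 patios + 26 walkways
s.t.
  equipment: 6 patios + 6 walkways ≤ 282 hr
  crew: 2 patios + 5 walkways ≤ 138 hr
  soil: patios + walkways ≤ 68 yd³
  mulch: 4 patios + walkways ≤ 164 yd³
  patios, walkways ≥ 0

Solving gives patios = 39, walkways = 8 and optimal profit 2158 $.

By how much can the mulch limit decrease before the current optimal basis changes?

20

Binding constraints: equipment, mulch. The basis is B = [[6,6],[4,1]] with det -18.
Per unit decrease in mulch, x* moves by d = (-0.3333, 0.3333).
The basis stays optimal until crew becomes binding; allowable decrease = 20 yd³.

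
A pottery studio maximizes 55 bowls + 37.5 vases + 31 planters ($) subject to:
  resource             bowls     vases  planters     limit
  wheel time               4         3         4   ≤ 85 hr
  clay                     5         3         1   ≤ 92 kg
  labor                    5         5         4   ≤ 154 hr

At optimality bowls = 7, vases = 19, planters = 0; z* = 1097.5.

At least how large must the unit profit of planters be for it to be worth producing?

35

Check each constraint at x*: wheel time 85/85 (tight); clay 92/92 (tight); labor 130/154 (slack 24).
Slack constraints have shadow price 0 (complementary slackness).
From A_Bᵀ y = c: 4·y_wheel time + 5·y_clay = 55; 3·y_wheel time + 3·y_clay = 37.5.
→ y_wheel time = 7.5 and y_clay = 5.
planters enters the basis when its profit ≥ yᵀa₃ = 7.5·4 + 5·1 = 35.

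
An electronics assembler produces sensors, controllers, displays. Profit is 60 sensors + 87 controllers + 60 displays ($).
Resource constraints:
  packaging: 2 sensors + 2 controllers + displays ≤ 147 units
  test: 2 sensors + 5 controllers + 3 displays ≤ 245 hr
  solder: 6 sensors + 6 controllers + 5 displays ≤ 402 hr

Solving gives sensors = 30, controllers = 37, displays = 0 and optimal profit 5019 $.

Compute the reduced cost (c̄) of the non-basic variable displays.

At the optimum: packaging uses 134 of 147 (slack = 13); test uses 245 of 245 (binding); solder uses 402 of 402 (binding).
Since packaging is not tight, its dual is 0.
From A_Bᵀ y = c: 2·y_test + 6·y_solder = 60; 5·y_test + 6·y_solder = 87.
This yields shadow prices y_test = 9, y_solder = 7.
Reduced cost of displays: c₃ − yᵀa₃ = 60 − (9·3 + 7·5) = 60 − 62 = -2.

-2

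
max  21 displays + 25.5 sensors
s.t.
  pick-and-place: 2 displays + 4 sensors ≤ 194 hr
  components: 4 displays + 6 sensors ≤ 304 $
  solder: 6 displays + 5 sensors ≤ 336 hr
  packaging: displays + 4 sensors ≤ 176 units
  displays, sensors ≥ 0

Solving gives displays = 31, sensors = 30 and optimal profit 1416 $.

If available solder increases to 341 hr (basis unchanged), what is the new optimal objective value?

Binding: components and solder. Non-binding: pick-and-place (12 unused), packaging (25 unused).
Slack constraints have shadow price 0 (complementary slackness).
Dual feasibility on the basic columns requires 4·y_components + 6·y_solder = 21, 6·y_components + 5·y_solder = 25.5.
→ y_components = 3 and y_solder = 1.5.
Δz = y_solder·Δb = 1.5 × (5) = 7.5, so new z* = 1416 + 7.5 = 1423.5.

1423.5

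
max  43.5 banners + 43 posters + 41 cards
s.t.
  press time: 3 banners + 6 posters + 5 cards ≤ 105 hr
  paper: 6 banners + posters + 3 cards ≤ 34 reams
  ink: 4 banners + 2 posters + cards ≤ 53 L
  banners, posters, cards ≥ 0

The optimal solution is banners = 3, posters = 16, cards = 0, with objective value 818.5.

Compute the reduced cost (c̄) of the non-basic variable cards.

Binding: press time and paper. Non-binding: ink (9 unused).
Slack constraints have shadow price 0 (complementary slackness).
Dual feasibility on the basic columns requires 3·y_press time + 6·y_paper = 43.5, 6·y_press time + 1·y_paper = 43.
→ y_press time = 6.5 and y_paper = 4.
Reduced cost of cards: c₃ − yᵀa₃ = 41 − (6.5·5 + 4·3) = 41 − 44.5 = -3.5.

-3.5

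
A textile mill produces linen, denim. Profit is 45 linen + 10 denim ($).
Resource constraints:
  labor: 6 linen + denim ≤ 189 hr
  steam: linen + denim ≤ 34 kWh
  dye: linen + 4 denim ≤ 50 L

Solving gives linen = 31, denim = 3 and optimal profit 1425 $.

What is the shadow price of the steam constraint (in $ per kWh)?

Binding: labor and steam. Non-binding: dye (7 unused).
Slack constraints have shadow price 0 (complementary slackness).
The binding rows give the dual system: 6·y_labor + 1·y_steam = 45 and 1·y_labor + 1·y_steam = 10.
Solving: y_labor = 7, y_steam = 3.
Shadow price of steam = 3.

3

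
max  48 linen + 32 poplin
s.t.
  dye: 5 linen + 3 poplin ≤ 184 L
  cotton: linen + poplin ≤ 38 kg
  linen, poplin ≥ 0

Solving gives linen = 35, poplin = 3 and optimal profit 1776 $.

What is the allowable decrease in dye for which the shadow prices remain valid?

70

Binding constraints: dye, cotton. The basis is B = [[5,3],[1,1]] with det 2.
Per unit decrease in dye, x* moves by d = (-0.5, 0.5).
The basis stays optimal until linen reaches 0; allowable decrease = 70 L.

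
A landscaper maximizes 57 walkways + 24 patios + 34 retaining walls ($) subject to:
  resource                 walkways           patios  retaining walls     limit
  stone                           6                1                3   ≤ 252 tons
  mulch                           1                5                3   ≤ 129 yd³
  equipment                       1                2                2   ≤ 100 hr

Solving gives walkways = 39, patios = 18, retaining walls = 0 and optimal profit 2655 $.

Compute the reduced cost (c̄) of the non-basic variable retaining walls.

-2

Binding: stone and mulch. Non-binding: equipment (25 unused).
Slack constraints have shadow price 0 (complementary slackness).
From A_Bᵀ y = c: 6·y_stone + 1·y_mulch = 57; 1·y_stone + 5·y_mulch = 24.
This yields shadow prices y_stone = 9, y_mulch = 3.
Reduced cost of retaining walls: c₃ − yᵀa₃ = 34 − (9·3 + 3·3) = 34 − 36 = -2.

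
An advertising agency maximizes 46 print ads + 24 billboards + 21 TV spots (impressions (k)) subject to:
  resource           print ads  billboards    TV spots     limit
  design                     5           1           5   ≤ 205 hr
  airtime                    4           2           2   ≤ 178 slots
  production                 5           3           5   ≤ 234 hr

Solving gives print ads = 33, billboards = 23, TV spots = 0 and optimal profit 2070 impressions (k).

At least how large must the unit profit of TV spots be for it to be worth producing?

Check each constraint at x*: design 188/205 (slack 17); airtime 178/178 (tight); production 234/234 (tight).
By complementary slackness, y = 0 for the non-binding constraint.
From A_Bᵀ y = c: 4·y_airtime + 5·y_production = 46; 2·y_airtime + 3·y_production = 24.
Solving: y_airtime = 9, y_production = 2.
TV spots enters the basis when its profit ≥ yᵀa₃ = 9·2 + 2·5 = 28.

28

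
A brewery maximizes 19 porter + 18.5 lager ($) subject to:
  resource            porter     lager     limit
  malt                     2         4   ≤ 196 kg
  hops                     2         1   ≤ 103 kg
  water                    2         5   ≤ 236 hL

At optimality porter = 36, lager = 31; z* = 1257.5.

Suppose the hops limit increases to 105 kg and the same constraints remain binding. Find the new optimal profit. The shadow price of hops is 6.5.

1270.5

Δb = 2, so new z* = 1257.5 + (6.5)·(2) = 1257.5 + 13 = 1270.5.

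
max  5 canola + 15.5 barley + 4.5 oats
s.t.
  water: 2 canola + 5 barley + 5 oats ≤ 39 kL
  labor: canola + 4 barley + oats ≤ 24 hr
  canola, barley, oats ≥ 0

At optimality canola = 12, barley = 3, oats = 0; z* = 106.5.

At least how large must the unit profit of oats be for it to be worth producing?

9.5

Check each constraint at x*: water 39/39 (tight); labor 24/24 (tight).
The binding rows give the dual system: 2·y_water + 1·y_labor = 5 and 5·y_water + 4·y_labor = 15.5.
→ y_water = 1.5 and y_labor = 2.
oats enters the basis when its profit ≥ yᵀa₃ = 1.5·5 + 2·1 = 9.5.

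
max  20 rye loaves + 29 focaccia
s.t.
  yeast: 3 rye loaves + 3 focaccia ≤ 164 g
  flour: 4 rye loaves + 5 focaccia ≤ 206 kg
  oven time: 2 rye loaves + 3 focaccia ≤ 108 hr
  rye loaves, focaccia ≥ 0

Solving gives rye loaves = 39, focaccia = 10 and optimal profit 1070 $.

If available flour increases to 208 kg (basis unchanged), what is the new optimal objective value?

1072

At the optimum: yeast uses 147 of 164 (slack = 17); flour uses 206 of 206 (binding); oven time uses 108 of 108 (binding).
Since yeast is not tight, its dual is 0.
The binding rows give the dual system: 4·y_flour + 2·y_oven time = 20 and 5·y_flour + 3·y_oven time = 29.
Solving: y_flour = 1, y_oven time = 8.
Δz = y_flour·Δb = 1 × (2) = 2, so new z* = 1070 + 2 = 1072.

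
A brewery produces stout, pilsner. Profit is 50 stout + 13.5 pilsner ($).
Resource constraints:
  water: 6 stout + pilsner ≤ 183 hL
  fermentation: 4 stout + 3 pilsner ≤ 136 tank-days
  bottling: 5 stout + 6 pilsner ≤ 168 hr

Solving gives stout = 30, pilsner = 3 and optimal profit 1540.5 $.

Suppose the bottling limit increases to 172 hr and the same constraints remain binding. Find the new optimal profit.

At the optimum: water uses 183 of 183 (binding); fermentation uses 129 of 136 (slack = 7); bottling uses 168 of 168 (binding).
Slack constraints have shadow price 0 (complementary slackness).
The binding rows give the dual system: 6·y_water + 5·y_bottling = 50 and 1·y_water + 6·y_bottling = 13.5.
→ y_water = 7.5 and y_bottling = 1.
Δz = y_bottling·Δb = 1 × (4) = 4, so new z* = 1540.5 + 4 = 1544.5.

1544.5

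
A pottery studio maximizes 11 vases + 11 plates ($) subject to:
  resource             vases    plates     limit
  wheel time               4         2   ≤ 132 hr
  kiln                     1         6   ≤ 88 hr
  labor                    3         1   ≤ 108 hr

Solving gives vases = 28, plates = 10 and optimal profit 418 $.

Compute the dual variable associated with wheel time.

2.5

Binding: wheel time and kiln. Non-binding: labor (14 unused).
Since labor is not tight, its dual is 0.
The binding rows give the dual system: 4·y_wheel time + 1·y_kiln = 11 and 2·y_wheel time + 6·y_kiln = 11.
This yields shadow prices y_wheel time = 2.5, y_kiln = 1.
Shadow price of wheel time = 2.5.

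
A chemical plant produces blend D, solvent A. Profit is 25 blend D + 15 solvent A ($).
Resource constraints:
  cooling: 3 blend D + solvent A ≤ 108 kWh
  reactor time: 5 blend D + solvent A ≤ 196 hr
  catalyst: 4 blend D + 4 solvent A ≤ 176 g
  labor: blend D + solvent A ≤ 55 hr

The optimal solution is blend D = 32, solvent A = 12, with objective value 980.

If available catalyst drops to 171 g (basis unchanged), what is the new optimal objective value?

At the optimum: cooling uses 108 of 108 (binding); reactor time uses 172 of 196 (slack = 24); catalyst uses 176 of 176 (binding); labor uses 44 of 55 (slack = 11).
Since reactor time, labor are not tight, their duals are 0.
From A_Bᵀ y = c: 3·y_cooling + 4·y_catalyst = 25; 1·y_cooling + 4·y_catalyst = 15.
→ y_cooling = 5 and y_catalyst = 2.5.
Δz = y_catalyst·Δb = 2.5 × (-5) = -12.5, so new z* = 980 − 12.5 = 967.5.

967.5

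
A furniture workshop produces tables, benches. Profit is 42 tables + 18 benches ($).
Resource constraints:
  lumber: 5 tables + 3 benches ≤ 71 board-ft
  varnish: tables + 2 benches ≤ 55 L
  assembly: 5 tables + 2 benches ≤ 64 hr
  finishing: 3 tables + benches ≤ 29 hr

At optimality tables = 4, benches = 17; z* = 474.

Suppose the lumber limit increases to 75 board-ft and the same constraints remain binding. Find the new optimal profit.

Check each constraint at x*: lumber 71/71 (tight); varnish 38/55 (slack 17); assembly 54/64 (slack 10); finishing 29/29 (tight).
Slack constraints have shadow price 0 (complementary slackness).
From A_Bᵀ y = c: 5·y_lumber + 3·y_finishing = 42; 3·y_lumber + 1·y_finishing = 18.
→ y_lumber = 3 and y_finishing = 9.
Δz = y_lumber·Δb = 3 × (4) = 12, so new z* = 474 + 12 = 486.

486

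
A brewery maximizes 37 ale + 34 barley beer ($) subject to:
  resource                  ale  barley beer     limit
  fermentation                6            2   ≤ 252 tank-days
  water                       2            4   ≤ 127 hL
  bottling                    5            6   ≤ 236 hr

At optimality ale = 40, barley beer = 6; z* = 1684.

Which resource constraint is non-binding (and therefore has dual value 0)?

water

fermentation: 252/252 (binding)
water: 104/127 (slack 23)
bottling: 236/236 (binding)
By complementary slackness, a constraint with positive slack has shadow price 0 → water.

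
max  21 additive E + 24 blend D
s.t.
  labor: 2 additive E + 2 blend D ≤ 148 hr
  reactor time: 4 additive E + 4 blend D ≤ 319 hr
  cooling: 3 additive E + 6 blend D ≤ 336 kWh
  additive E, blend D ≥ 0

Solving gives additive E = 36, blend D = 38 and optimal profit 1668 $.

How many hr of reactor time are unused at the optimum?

reactor time used = 4·36 + 4·38 = 296; slack = 319 − 296 = 23.

23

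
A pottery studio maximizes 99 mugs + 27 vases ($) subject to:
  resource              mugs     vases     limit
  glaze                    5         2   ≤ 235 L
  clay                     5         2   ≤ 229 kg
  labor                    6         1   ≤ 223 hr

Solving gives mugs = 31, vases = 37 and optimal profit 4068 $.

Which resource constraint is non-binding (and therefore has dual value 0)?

glaze: 229/235 (slack 6)
clay: 229/229 (binding)
labor: 223/223 (binding)
By complementary slackness, a constraint with positive slack has shadow price 0 → glaze.

glaze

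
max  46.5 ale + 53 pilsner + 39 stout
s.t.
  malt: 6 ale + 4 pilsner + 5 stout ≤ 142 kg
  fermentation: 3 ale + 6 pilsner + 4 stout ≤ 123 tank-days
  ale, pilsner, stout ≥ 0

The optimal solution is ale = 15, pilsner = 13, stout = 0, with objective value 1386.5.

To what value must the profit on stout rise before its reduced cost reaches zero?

47

Check each constraint at x*: malt 142/142 (tight); fermentation 123/123 (tight).
Dual feasibility on the basic columns requires 6·y_malt + 3·y_fermentation = 46.5, 4·y_malt + 6·y_fermentation = 53.
This yields shadow prices y_malt = 5, y_fermentation = 5.5.
stout enters the basis when its profit ≥ yᵀa₃ = 5·5 + 5.5·4 = 47.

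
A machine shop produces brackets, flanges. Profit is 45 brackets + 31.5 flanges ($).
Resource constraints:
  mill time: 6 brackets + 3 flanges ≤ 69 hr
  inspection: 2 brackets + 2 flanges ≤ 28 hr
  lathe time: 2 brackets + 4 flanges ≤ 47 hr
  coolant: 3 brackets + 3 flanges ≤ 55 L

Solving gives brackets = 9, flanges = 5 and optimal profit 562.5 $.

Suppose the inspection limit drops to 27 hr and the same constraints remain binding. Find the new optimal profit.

553.5

Binding: mill time and inspection. Non-binding: lathe time (9 unused), coolant (13 unused).
Slack constraints have shadow price 0 (complementary slackness).
The binding rows give the dual system: 6·y_mill time + 2·y_inspection = 45 and 3·y_mill time + 2·y_inspection = 31.5.
Solving: y_mill time = 4.5, y_inspection = 9.
Δz = y_inspection·Δb = 9 × (-1) = -9, so new z* = 562.5 − 9 = 553.5.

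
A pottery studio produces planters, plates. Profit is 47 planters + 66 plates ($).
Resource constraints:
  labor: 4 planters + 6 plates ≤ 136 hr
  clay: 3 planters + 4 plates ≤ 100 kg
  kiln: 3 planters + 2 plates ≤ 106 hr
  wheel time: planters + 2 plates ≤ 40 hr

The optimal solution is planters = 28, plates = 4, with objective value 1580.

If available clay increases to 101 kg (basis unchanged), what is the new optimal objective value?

Binding: labor and clay. Non-binding: kiln (14 unused), wheel time (4 unused).
By complementary slackness, y = 0 for the non-binding constraints.
From A_Bᵀ y = c: 4·y_labor + 3·y_clay = 47; 6·y_labor + 4·y_clay = 66.
This yields shadow prices y_labor = 5, y_clay = 9.
Δz = y_clay·Δb = 9 × (1) = 9, so new z* = 1580 + 9 = 1589.

1589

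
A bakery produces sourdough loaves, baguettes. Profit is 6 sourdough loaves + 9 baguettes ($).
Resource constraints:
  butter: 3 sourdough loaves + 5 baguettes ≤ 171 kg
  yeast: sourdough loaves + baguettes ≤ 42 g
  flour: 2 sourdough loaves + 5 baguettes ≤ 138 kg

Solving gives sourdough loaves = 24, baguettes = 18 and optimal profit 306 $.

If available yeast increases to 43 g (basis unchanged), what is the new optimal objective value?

At the optimum: butter uses 162 of 171 (slack = 9); yeast uses 42 of 42 (binding); flour uses 138 of 138 (binding).
Since butter is not tight, its dual is 0.
From A_Bᵀ y = c: 1·y_yeast + 2·y_flour = 6; 1·y_yeast + 5·y_flour = 9.
→ y_yeast = 4 and y_flour = 1.
Δz = y_yeast·Δb = 4 × (1) = 4, so new z* = 306 + 4 = 310.

310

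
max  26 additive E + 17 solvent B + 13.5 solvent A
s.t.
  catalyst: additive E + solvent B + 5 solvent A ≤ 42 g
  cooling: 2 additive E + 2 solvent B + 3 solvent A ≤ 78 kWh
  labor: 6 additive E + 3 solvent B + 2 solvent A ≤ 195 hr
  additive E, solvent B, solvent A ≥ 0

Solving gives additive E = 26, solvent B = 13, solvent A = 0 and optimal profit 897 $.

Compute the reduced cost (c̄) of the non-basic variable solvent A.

Binding: cooling and labor. Non-binding: catalyst (3 unused).
Since catalyst is not tight, its dual is 0.
From A_Bᵀ y = c: 2·y_cooling + 6·y_labor = 26; 2·y_cooling + 3·y_labor = 17.
Solving: y_cooling = 4, y_labor = 3.
Reduced cost of solvent A: c₃ − yᵀa₃ = 13.5 − (4·3 + 3·2) = 13.5 − 18 = -4.5.

-4.5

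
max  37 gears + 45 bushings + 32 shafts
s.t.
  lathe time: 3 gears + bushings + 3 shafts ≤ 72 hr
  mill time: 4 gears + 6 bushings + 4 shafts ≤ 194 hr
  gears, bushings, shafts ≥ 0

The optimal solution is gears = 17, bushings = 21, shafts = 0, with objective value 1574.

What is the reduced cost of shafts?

-5

Check each constraint at x*: lathe time 72/72 (tight); mill time 194/194 (tight).
The binding rows give the dual system: 3·y_lathe time + 4·y_mill time = 37 and 1·y_lathe time + 6·y_mill time = 45.
Solving: y_lathe time = 3, y_mill time = 7.
Reduced cost of shafts: c₃ − yᵀa₃ = 32 − (3·3 + 7·4) = 32 − 37 = -5.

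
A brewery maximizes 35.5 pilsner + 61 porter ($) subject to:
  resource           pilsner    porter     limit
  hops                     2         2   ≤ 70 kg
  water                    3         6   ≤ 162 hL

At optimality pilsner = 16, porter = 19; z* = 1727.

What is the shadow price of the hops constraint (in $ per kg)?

5

At the optimum: hops uses 70 of 70 (binding); water uses 162 of 162 (binding).
The binding rows give the dual system: 2·y_hops + 3·y_water = 35.5 and 2·y_hops + 6·y_water = 61.
Solving: y_hops = 5, y_water = 8.5.
Shadow price of hops = 5.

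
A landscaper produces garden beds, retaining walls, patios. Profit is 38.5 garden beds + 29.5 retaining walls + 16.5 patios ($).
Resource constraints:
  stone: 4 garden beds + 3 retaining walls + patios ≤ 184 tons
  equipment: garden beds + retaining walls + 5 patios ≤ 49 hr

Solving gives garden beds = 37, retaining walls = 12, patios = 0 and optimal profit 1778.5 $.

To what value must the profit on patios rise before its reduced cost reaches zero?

Both stone and equipment are binding at x*.
Dual feasibility on the basic columns requires 4·y_stone + 1·y_equipment = 38.5, 3·y_stone + 1·y_equipment = 29.5.
→ y_stone = 9 and y_equipment = 2.5.
patios enters the basis when its profit ≥ yᵀa₃ = 9·1 + 2.5·5 = 21.5.

21.5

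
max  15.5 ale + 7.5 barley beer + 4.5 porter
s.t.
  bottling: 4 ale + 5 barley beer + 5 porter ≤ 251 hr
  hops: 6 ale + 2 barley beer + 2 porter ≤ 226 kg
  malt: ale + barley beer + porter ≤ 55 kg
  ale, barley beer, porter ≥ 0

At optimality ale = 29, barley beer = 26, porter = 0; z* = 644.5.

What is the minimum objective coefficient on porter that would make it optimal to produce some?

Check each constraint at x*: bottling 246/251 (slack 5); hops 226/226 (tight); malt 55/55 (tight).
Since bottling is not tight, its dual is 0.
The binding rows give the dual system: 6·y_hops + 1·y_malt = 15.5 and 2·y_hops + 1·y_malt = 7.5.
This yields shadow prices y_hops = 2, y_malt = 3.5.
porter enters the basis when its profit ≥ yᵀa₃ = 2·2 + 3.5·1 = 7.5.

7.5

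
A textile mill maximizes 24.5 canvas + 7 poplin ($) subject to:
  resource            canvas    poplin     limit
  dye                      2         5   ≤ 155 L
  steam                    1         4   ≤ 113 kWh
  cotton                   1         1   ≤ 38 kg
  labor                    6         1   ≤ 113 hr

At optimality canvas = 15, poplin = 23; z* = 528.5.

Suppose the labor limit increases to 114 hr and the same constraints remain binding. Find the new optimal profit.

Check each constraint at x*: dye 145/155 (slack 10); steam 107/113 (slack 6); cotton 38/38 (tight); labor 113/113 (tight).
By complementary slackness, y = 0 for the non-binding constraints.
From A_Bᵀ y = c: 1·y_cotton + 6·y_labor = 24.5; 1·y_cotton + 1·y_labor = 7.
→ y_cotton = 3.5 and y_labor = 3.5.
Δz = y_labor·Δb = 3.5 × (1) = 3.5, so new z* = 528.5 + 3.5 = 532.

532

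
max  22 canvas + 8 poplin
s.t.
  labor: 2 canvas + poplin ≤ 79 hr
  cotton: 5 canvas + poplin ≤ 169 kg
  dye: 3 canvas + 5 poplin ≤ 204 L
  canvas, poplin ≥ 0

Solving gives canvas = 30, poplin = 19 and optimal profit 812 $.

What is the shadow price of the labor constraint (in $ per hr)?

At the optimum: labor uses 79 of 79 (binding); cotton uses 169 of 169 (binding); dye uses 185 of 204 (slack = 19).
Slack constraints have shadow price 0 (complementary slackness).
Dual feasibility on the basic columns requires 2·y_labor + 5·y_cotton = 22, 1·y_labor + 1·y_cotton = 8.
This yields shadow prices y_labor = 6, y_cotton = 2.
Shadow price of labor = 6.

6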